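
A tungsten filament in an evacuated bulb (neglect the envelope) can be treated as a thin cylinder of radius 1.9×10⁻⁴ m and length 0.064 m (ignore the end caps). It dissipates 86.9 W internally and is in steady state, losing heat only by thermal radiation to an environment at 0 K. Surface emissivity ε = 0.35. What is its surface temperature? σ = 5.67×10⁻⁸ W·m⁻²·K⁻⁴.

T ≈ 2750 K

Steady state: internal power = radiated power, P = εσA T⁴.
Radiating area A = 2πrL = 7.640×10⁻⁵ m².
T⁴ = P/(εσA) = 86.9/(0.35·5.67×10⁻⁸·7.640×10⁻⁵) = 5.731×10¹³ K⁴.
T = (5.731×10¹³)^(1/4).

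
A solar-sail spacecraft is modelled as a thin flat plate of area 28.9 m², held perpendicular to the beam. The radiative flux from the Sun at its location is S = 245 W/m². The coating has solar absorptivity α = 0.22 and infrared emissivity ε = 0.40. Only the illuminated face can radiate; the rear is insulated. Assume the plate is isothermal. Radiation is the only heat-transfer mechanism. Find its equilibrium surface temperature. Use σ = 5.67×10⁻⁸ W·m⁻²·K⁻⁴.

T ≈ 221 K

At equilibrium, absorbed power = emitted power.
Absorbing cross-section = A = 28.90 m²; emitting surface = A = 28.90 m² (ratio 1).
αS·A_cross = εσ·A_surf·T⁴  ⇒  T⁴ = αS/(ε·1σ).
T⁴ = 0.220·245/(0.40·1·5.67×10⁻⁸) = 2.377×10⁹ K⁴.
T = (2.377×10⁹)^(1/4).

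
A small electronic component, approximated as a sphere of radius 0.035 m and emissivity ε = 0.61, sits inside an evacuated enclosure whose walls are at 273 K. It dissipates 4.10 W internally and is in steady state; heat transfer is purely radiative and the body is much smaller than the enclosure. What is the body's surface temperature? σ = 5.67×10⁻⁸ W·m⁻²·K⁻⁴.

For a small grey body in a large enclosure, net radiated power = εσA(T⁴ − T_w⁴).
Steady state: P = εσA(T⁴ − T_w⁴) with A = 4πr² = 0.01539 m².
T⁴ = P/(εσA) + T_w⁴ = 4.10/(0.61·5.67×10⁻⁸·0.01539) + (273)⁴
    = 7.701×10⁹ + 5.555×10⁹ = 1.326×10¹⁰ K⁴.

T ≈ 339 K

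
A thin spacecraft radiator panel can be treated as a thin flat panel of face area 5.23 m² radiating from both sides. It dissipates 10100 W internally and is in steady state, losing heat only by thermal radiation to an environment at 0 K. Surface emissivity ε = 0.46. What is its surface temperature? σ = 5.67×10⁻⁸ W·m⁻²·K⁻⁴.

Steady state: internal power = radiated power, P = εσA T⁴.
Radiating area A = 2·5.23 = 10.46 m².
T⁴ = P/(εσA) = 10100/(0.46·5.67×10⁻⁸·10.46) = 3.702×10¹⁰ K⁴.
T = (3.702×10¹⁰)^(1/4).

T ≈ 439 K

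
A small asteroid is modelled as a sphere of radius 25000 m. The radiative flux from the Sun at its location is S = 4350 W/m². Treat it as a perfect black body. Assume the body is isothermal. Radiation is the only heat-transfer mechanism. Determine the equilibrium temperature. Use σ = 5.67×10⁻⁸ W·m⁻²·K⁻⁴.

At equilibrium, absorbed power = emitted power.
Absorbing cross-section = πr² = 1.963×10⁹ m²; emitting surface = 4πr² = 7.854×10⁹ m² (ratio 4).
S·A_cross = εσ·A_surf·T⁴  ⇒  T⁴ = S/(4σ).
T⁴ = 1.00·4350/(4·5.67×10⁻⁸) = 1.918×10¹⁰ K⁴.
T = (1.918×10¹⁰)^(1/4).

T ≈ 372 K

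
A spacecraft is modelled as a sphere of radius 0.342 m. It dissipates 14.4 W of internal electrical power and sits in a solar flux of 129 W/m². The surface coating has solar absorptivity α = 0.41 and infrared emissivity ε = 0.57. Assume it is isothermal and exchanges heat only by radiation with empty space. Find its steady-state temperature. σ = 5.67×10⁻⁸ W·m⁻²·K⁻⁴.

At steady state, absorbed solar power + internal power = radiated power.
Absorbed: α·S·A_cross = 0.41·129·0.3675 = 19.43 W (cross-section πr²).
Total input = 19.43 + 14.4 = 33.83 W.
Radiated: εσ·A_surf·T⁴ with A_surf = 4πr² = 1.470 m².
T⁴ = 33.83/(0.57·5.67×10⁻⁸·1.470) = 7.123×10⁸ K⁴.

T ≈ 163 K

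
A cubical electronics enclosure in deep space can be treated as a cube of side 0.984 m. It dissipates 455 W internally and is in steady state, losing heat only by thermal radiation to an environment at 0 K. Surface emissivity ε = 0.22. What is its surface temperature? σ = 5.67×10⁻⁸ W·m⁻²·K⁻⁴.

Steady state: internal power = radiated power, P = εσA T⁴.
Radiating area A = 6L² = 5.810 m².
T⁴ = P/(εσA) = 455/(0.22·5.67×10⁻⁸·5.810) = 6.279×10⁹ K⁴.
T = (6.279×10⁹)^(1/4).

T ≈ 281 K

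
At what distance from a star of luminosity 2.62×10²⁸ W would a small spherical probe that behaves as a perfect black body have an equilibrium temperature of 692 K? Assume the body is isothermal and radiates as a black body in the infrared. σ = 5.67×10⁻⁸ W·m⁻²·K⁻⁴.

For an isothermal black-emitting sphere, (1−a)S·πr² = σ·4πr²·T⁴ ⇒ S = 4σT⁴/(1−a).
S = 4·5.67×10⁻⁸·(692)⁴/1.00 = 52010 W/m².
Flux falls as S = L/(4πd²), so d = √(L/(4πS)) = √(2.62×10²⁸/(4π·52010)).

d ≈ 2.00×10¹¹ m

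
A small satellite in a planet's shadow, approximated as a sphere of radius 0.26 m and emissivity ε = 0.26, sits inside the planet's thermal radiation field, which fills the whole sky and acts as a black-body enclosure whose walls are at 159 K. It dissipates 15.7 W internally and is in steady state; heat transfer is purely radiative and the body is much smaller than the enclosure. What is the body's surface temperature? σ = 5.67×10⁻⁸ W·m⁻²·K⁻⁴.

For a small grey body in a large enclosure, net radiated power = εσA(T⁴ − T_w⁴).
Steady state: P = εσA(T⁴ − T_w⁴) with A = 4πr² = 0.8495 m².
T⁴ = P/(εσA) + T_w⁴ = 15.7/(0.26·5.67×10⁻⁸·0.8495) + (159)⁴
    = 1.254×10⁹ + 6.391×10⁸ = 1.893×10⁹ K⁴.

T ≈ 209 K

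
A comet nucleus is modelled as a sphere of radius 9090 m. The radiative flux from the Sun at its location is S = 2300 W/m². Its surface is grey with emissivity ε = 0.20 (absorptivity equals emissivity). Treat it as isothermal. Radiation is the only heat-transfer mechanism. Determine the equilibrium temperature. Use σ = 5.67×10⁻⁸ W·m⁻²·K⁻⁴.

At equilibrium, absorbed power = emitted power.
Absorbing cross-section = πr² = 2.596×10⁸ m²; emitting surface = 4πr² = 1.038×10⁹ m² (ratio 4).
εS·A_cross = εσ·A_surf·T⁴  ⇒  T⁴ = S/(4σ)   (ε cancels).
T⁴ = 2300/(4·5.67×10⁻⁸) = 1.014×10¹⁰ K⁴.
T = (1.014×10¹⁰)^(1/4).

T ≈ 317 K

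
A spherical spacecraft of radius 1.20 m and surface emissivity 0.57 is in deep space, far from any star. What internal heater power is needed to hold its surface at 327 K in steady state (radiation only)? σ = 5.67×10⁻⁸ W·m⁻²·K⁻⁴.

P = εσ·4πr²·T⁴.
4πr² = 18.10 m²; T⁴ = 1.143×10¹⁰ K⁴.
P = 0.57·5.67×10⁻⁸·18.10·1.143×10¹⁰.

P ≈ 6690 W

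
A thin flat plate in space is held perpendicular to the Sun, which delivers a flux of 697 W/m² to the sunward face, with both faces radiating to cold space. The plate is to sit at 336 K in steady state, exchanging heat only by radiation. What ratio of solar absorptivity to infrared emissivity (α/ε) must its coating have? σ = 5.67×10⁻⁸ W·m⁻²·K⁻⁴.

α/ε ≈ 2.07

Balance: αS·A = εσ·2A·T⁴ ⇒ α/ε = 2σT⁴/S.
α/ε = 2·5.67×10⁻⁸·(336)⁴/697 = 2·5.67×10⁻⁸·1.275×10¹⁰/697.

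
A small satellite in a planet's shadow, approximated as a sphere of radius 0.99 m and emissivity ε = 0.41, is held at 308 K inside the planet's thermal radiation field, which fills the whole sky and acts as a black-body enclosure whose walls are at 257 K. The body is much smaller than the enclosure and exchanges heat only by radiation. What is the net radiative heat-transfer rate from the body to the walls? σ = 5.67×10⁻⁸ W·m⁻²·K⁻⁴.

P_net ≈ 1330 W

For a small grey body in a large enclosure: P_net = εσA(T_body⁴ − T_wall⁴).
A = 4πr² = 12.32 m²; T_body⁴ − T_wall⁴ = 8.999×10⁹ − 4.362×10⁹ = 4.637×10⁹ K⁴.
|P_net| = 0.41·5.67×10⁻⁸·12.32·4.637×10⁹.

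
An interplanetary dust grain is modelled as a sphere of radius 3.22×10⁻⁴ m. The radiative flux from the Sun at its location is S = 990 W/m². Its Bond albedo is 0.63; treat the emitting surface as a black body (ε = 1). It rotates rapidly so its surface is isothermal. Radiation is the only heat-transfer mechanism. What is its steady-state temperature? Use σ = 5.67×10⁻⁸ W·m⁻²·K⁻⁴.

At equilibrium, absorbed power = emitted power.
Absorbing cross-section = πr² = 3.257×10⁻⁷ m²; emitting surface = 4πr² = 1.303×10⁻⁶ m² (ratio 4).
(1−a)S·A_cross = εσ·A_surf·T⁴  ⇒  T⁴ = (1−a)S/(4σ).
T⁴ = 0.370·990/(4·5.67×10⁻⁸) = 1.615×10⁹ K⁴.
T = (1.615×10⁹)^(1/4).

T ≈ 200 K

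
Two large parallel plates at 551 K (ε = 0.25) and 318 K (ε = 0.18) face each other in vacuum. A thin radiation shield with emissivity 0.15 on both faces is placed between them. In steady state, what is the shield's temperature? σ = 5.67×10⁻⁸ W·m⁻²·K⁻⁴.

T_s ≈ 483 K

In steady state the net flux on the hot side equals that on the cold side.
σ(T₁⁴−T_s⁴)/D₁ = σ(T_s⁴−T₂⁴)/D₂, with D₁ = 1/ε₁+1/ε_s−1 = 9.667, D₂ = 1/ε_s+1/ε₂−1 = 11.22.
Solve for T_s⁴: T_s⁴ = (D₂·T₁⁴ + D₁·T₂⁴)/(D₁+D₂) = 5.425×10¹⁰ K⁴.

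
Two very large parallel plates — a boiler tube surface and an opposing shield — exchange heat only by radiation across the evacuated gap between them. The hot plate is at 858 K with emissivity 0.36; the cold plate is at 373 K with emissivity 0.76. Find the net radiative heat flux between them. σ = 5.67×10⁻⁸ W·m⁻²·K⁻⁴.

For two infinite grey parallel plates, q = σ(T₁⁴ − T₂⁴)/(1/ε₁ + 1/ε₂ − 1).
T₁⁴ − T₂⁴ = 5.419×10¹¹ − 1.936×10¹⁰ = 5.226×10¹¹ K⁴.
1/ε₁ + 1/ε₂ − 1 = 2.778 + 1.316 − 1 = 3.094.
q = 5.67×10⁻⁸ × 5.226×10¹¹ / 3.094.

q ≈ 9580 W/m²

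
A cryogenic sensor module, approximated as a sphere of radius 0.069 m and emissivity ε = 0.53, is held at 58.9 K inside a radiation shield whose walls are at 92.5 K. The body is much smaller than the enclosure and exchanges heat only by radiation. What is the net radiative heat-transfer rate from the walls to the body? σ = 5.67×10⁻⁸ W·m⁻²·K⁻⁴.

P_net ≈ 0.110 W

For a small grey body in a large enclosure: P_net = εσA(T_body⁴ − T_wall⁴).
A = 4πr² = 0.05983 m²; T_body⁴ − T_wall⁴ = 1.204×10⁷ − 7.321×10⁷ = -6.117×10⁷ K⁴.
|P_net| = 0.53·5.67×10⁻⁸·0.05983·6.117×10⁷.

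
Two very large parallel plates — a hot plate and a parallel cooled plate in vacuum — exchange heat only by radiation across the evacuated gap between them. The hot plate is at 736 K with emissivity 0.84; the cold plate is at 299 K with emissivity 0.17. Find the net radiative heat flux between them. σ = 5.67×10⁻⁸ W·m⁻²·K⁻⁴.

q ≈ 2670 W/m²

For two infinite grey parallel plates, q = σ(T₁⁴ − T₂⁴)/(1/ε₁ + 1/ε₂ − 1).
T₁⁴ − T₂⁴ = 2.934×10¹¹ − 7.993×10⁹ = 2.854×10¹¹ K⁴.
1/ε₁ + 1/ε₂ − 1 = 1.190 + 5.882 − 1 = 6.073.
q = 5.67×10⁻⁸ × 2.854×10¹¹ / 6.073.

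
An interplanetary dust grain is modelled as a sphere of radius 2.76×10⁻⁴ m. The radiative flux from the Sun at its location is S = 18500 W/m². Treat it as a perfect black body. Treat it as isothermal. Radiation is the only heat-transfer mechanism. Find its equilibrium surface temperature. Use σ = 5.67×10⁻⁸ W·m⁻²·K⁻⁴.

T ≈ 534 K

At equilibrium, absorbed power = emitted power.
Absorbing cross-section = πr² = 2.393×10⁻⁷ m²; emitting surface = 4πr² = 9.573×10⁻⁷ m² (ratio 4).
S·A_cross = εσ·A_surf·T⁴  ⇒  T⁴ = S/(4σ).
T⁴ = 1.00·18500/(4·5.67×10⁻⁸) = 8.157×10¹⁰ K⁴.
T = (8.157×10¹⁰)^(1/4).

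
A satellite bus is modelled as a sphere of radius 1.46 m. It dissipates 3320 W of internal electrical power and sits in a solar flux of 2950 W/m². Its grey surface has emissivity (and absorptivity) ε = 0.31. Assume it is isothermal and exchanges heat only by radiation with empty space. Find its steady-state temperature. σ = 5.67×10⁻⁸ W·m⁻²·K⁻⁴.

T ≈ 376 K

At steady state, absorbed solar power + internal power = radiated power.
Absorbed: α·S·A_cross = 0.31·2950·6.697 = 6124 W (cross-section πr²).
Total input = 6124 + 3320 = 9444 W.
Radiated: εσ·A_surf·T⁴ with A_surf = 4πr² = 26.79 m².
T⁴ = 9444/(0.31·5.67×10⁻⁸·26.79) = 2.006×10¹⁰ K⁴.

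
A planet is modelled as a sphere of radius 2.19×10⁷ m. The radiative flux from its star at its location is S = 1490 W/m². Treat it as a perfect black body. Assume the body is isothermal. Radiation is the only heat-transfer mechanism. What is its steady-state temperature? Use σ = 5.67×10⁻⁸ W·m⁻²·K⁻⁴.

At equilibrium, absorbed power = emitted power.
Absorbing cross-section = πr² = 1.507×10¹⁵ m²; emitting surface = 4πr² = 6.027×10¹⁵ m² (ratio 4).
S·A_cross = εσ·A_surf·T⁴  ⇒  T⁴ = S/(4σ).
T⁴ = 1.00·1490/(4·5.67×10⁻⁸) = 6.570×10⁹ K⁴.
T = (6.570×10⁹)^(1/4).

T ≈ 285 K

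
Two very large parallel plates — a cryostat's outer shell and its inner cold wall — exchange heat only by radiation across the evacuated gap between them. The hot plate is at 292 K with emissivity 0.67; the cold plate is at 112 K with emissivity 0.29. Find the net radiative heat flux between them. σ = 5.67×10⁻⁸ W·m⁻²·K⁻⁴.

For two infinite grey parallel plates, q = σ(T₁⁴ − T₂⁴)/(1/ε₁ + 1/ε₂ − 1).
T₁⁴ − T₂⁴ = 7.270×10⁹ − 1.574×10⁸ = 7.113×10⁹ K⁴.
1/ε₁ + 1/ε₂ − 1 = 1.493 + 3.448 − 1 = 3.941.
q = 5.67×10⁻⁸ × 7.113×10⁹ / 3.941.

q ≈ 102 W/m²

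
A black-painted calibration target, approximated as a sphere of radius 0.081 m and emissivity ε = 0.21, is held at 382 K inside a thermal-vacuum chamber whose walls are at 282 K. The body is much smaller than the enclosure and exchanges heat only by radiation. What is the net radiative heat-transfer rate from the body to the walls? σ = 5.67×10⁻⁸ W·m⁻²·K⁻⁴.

For a small grey body in a large enclosure: P_net = εσA(T_body⁴ − T_wall⁴).
A = 4πr² = 0.08245 m²; T_body⁴ − T_wall⁴ = 2.129×10¹⁰ − 6.324×10⁹ = 1.497×10¹⁰ K⁴.
|P_net| = 0.21·5.67×10⁻⁸·0.08245·1.497×10¹⁰.

P_net ≈ 14.7 W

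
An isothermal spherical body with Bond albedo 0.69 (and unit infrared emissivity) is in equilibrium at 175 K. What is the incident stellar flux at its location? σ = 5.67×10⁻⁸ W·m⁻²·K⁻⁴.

(1−a)S·πr² = σ·4πr²·T⁴ ⇒ S = 4σT⁴/(1−a).
S = 4·5.67×10⁻⁸·9.379×10⁸/0.310.

S ≈ 686 W/m²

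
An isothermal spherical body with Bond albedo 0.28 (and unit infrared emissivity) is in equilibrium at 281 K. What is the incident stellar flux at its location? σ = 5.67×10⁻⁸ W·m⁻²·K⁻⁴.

S ≈ 1960 W/m²

(1−a)S·πr² = σ·4πr²·T⁴ ⇒ S = 4σT⁴/(1−a).
S = 4·5.67×10⁻⁸·6.235×10⁹/0.720.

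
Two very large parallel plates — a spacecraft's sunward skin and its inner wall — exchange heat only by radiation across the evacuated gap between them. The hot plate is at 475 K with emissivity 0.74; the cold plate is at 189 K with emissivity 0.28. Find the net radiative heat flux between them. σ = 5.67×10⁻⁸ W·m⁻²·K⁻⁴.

q ≈ 717 W/m²

For two infinite grey parallel plates, q = σ(T₁⁴ − T₂⁴)/(1/ε₁ + 1/ε₂ − 1).
T₁⁴ − T₂⁴ = 5.091×10¹⁰ − 1.276×10⁹ = 4.963×10¹⁰ K⁴.
1/ε₁ + 1/ε₂ − 1 = 1.351 + 3.571 − 1 = 3.923.
q = 5.67×10⁻⁸ × 4.963×10¹⁰ / 3.923.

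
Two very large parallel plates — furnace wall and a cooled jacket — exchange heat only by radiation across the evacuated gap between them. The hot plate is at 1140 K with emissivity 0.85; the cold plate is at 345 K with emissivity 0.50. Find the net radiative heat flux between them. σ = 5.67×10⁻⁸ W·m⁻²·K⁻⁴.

q ≈ 43600 W/m²

For two infinite grey parallel plates, q = σ(T₁⁴ − T₂⁴)/(1/ε₁ + 1/ε₂ − 1).
T₁⁴ − T₂⁴ = 1.689×10¹² − 1.417×10¹⁰ = 1.675×10¹² K⁴.
1/ε₁ + 1/ε₂ − 1 = 1.176 + 2.000 − 1 = 2.176.
q = 5.67×10⁻⁸ × 1.675×10¹² / 2.176.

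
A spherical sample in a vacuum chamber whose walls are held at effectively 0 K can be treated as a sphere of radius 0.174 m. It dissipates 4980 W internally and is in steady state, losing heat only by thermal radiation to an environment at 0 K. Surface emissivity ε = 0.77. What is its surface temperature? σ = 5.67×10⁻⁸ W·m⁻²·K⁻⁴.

T ≈ 740 K

Steady state: internal power = radiated power, P = εσA T⁴.
Radiating area A = 4πr² = 0.3805 m².
T⁴ = P/(εσA) = 4980/(0.77·5.67×10⁻⁸·0.3805) = 2.998×10¹¹ K⁴.
T = (2.998×10¹¹)^(1/4).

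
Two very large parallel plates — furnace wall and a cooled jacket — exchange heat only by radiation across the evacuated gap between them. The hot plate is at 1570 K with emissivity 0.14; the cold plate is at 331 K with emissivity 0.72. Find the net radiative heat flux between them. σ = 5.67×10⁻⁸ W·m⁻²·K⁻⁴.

q ≈ 45600 W/m²

For two infinite grey parallel plates, q = σ(T₁⁴ − T₂⁴)/(1/ε₁ + 1/ε₂ − 1).
T₁⁴ − T₂⁴ = 6.076×10¹² − 1.200×10¹⁰ = 6.064×10¹² K⁴.
1/ε₁ + 1/ε₂ − 1 = 7.143 + 1.389 − 1 = 7.532.
q = 5.67×10⁻⁸ × 6.064×10¹² / 7.532.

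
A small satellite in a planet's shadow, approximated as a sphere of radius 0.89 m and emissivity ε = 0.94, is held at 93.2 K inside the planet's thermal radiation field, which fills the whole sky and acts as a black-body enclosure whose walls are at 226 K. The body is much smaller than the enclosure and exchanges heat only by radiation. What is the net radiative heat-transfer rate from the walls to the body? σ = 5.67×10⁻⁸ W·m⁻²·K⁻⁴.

For a small grey body in a large enclosure: P_net = εσA(T_body⁴ − T_wall⁴).
A = 4πr² = 9.954 m²; T_body⁴ − T_wall⁴ = 7.545×10⁷ − 2.609×10⁹ = -2.533×10⁹ K⁴.
|P_net| = 0.94·5.67×10⁻⁸·9.954·2.533×10⁹.

P_net ≈ 1340 W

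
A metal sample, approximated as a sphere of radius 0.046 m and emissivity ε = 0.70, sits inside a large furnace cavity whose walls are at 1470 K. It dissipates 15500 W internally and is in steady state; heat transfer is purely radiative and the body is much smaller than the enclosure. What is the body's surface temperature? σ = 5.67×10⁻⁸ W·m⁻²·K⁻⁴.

T ≈ 2100 K

For a small grey body in a large enclosure, net radiated power = εσA(T⁴ − T_w⁴).
Steady state: P = εσA(T⁴ − T_w⁴) with A = 4πr² = 0.02659 m².
T⁴ = P/(εσA) + T_w⁴ = 15500/(0.70·5.67×10⁻⁸·0.02659) + (1470)⁴
    = 1.469×10¹³ + 4.669×10¹² = 1.936×10¹³ K⁴.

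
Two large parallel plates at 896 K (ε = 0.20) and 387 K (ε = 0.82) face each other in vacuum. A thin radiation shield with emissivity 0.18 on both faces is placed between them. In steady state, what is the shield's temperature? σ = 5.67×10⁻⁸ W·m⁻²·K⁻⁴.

In steady state the net flux on the hot side equals that on the cold side.
σ(T₁⁴−T_s⁴)/D₁ = σ(T_s⁴−T₂⁴)/D₂, with D₁ = 1/ε₁+1/ε_s−1 = 9.556, D₂ = 1/ε_s+1/ε₂−1 = 5.775.
Solve for T_s⁴: T_s⁴ = (D₂·T₁⁴ + D₁·T₂⁴)/(D₁+D₂) = 2.568×10¹¹ K⁴.

T_s ≈ 712 K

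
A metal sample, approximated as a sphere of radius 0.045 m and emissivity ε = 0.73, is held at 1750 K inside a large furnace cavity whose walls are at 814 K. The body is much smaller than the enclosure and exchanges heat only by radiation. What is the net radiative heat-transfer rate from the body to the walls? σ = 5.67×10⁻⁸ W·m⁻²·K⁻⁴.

P_net ≈ 9420 W

For a small grey body in a large enclosure: P_net = εσA(T_body⁴ − T_wall⁴).
A = 4πr² = 0.02545 m²; T_body⁴ − T_wall⁴ = 9.379×10¹² − 4.390×10¹¹ = 8.940×10¹² K⁴.
|P_net| = 0.73·5.67×10⁻⁸·0.02545·8.940×10¹².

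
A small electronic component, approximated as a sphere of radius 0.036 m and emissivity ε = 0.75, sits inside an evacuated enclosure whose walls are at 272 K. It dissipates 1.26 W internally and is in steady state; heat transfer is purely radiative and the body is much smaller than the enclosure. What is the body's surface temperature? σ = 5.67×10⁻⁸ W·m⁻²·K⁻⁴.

T ≈ 292 K

For a small grey body in a large enclosure, net radiated power = εσA(T⁴ − T_w⁴).
Steady state: P = εσA(T⁴ − T_w⁴) with A = 4πr² = 0.01629 m².
T⁴ = P/(εσA) + T_w⁴ = 1.26/(0.75·5.67×10⁻⁸·0.01629) + (272)⁴
    = 1.819×10⁹ + 5.474×10⁹ = 7.293×10⁹ K⁴.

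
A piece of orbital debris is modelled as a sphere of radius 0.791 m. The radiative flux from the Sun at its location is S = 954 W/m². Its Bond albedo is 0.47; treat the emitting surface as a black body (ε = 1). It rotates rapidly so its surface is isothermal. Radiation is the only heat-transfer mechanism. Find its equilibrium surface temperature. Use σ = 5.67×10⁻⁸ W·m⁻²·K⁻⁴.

T ≈ 217 K

At equilibrium, absorbed power = emitted power.
Absorbing cross-section = πr² = 1.966 m²; emitting surface = 4πr² = 7.863 m² (ratio 4).
(1−a)S·A_cross = εσ·A_surf·T⁴  ⇒  T⁴ = (1−a)S/(4σ).
T⁴ = 0.530·954/(4·5.67×10⁻⁸) = 2.229×10⁹ K⁴.
T = (2.229×10⁹)^(1/4).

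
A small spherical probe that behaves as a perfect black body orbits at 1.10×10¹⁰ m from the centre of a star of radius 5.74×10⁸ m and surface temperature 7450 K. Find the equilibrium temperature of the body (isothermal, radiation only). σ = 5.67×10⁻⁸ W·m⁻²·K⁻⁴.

The star's surface emits σT_*⁴; at distance d the flux is S = σT_*⁴(R_*/d)².
S = 5.67×10⁻⁸·(7450)⁴·(5.74×10⁸/1.10×10¹⁰)² = 4.756×10⁵ W/m².
For an isothermal sphere T⁴ = (1−a)S/(4σ) = 2.097×10¹² K⁴.

T ≈ 1200 K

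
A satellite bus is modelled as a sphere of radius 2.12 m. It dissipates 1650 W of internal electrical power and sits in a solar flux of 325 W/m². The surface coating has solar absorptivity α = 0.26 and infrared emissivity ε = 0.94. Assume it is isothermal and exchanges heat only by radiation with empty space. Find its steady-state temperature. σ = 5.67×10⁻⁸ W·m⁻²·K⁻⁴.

At steady state, absorbed solar power + internal power = radiated power.
Absorbed: α·S·A_cross = 0.26·325·14.12 = 1193 W (cross-section πr²).
Total input = 1193 + 1650 = 2843 W.
Radiated: εσ·A_surf·T⁴ with A_surf = 4πr² = 56.48 m².
T⁴ = 2843/(0.94·5.67×10⁻⁸·56.48) = 9.445×10⁸ K⁴.

T ≈ 175 K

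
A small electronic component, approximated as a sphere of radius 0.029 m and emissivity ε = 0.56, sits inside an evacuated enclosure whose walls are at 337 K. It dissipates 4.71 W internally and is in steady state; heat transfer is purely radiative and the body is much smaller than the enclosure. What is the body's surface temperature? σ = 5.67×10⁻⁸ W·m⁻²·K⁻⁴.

For a small grey body in a large enclosure, net radiated power = εσA(T⁴ − T_w⁴).
Steady state: P = εσA(T⁴ − T_w⁴) with A = 4πr² = 0.01057 m².
T⁴ = P/(εσA) + T_w⁴ = 4.71/(0.56·5.67×10⁻⁸·0.01057) + (337)⁴
    = 1.404×10¹⁰ + 1.290×10¹⁰ = 2.693×10¹⁰ K⁴.

T ≈ 405 K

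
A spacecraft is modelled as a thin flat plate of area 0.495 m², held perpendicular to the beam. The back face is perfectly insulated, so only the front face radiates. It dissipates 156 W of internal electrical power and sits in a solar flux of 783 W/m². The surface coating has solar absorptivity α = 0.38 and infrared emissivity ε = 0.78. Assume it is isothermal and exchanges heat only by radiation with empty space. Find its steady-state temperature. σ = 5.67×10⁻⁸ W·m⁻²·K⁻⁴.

At steady state, absorbed solar power + internal power = radiated power.
Absorbed: α·S·A_cross = 0.38·783·0.4950 = 147.3 W (cross-section A).
Total input = 147.3 + 156 = 303.3 W.
Radiated: εσ·A_surf·T⁴ with A_surf = A = 0.4950 m².
T⁴ = 303.3/(0.78·5.67×10⁻⁸·0.4950) = 1.385×10¹⁰ K⁴.

T ≈ 343 K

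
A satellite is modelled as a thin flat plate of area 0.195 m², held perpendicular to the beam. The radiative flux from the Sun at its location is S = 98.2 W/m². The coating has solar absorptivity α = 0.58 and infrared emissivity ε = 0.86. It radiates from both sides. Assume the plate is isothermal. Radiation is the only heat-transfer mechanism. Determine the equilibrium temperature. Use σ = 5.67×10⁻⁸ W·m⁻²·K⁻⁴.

At equilibrium, absorbed power = emitted power.
Absorbing cross-section = A = 0.1950 m²; emitting surface = 2A = 0.3900 m² (ratio 2).
αS·A_cross = εσ·A_surf·T⁴  ⇒  T⁴ = αS/(ε·2σ).
T⁴ = 0.580·98.2/(0.86·2·5.67×10⁻⁸) = 5.840×10⁸ K⁴.
T = (5.840×10⁸)^(1/4).

T ≈ 155 K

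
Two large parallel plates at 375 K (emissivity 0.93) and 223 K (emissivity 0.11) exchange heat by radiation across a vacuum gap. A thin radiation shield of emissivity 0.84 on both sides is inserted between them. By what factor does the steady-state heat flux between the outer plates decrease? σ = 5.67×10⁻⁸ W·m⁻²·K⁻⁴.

factor ≈ 1.15

Without shield: q₀ = σΔ(T⁴)/(1/ε₁+1/ε₂−1) with denominator 9.166.
With shield the two gaps are in series; the resistances add: (1/ε₁+1/ε_s−1)+(1/ε_s+1/ε₂−1) = 1.266+9.281 = 10.55.
Heat-flux ratio q₀/q = 10.55/9.166.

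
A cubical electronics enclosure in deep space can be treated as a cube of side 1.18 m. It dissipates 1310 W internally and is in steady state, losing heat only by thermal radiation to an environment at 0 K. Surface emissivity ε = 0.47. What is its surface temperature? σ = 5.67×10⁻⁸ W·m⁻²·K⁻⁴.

T ≈ 277 K

Steady state: internal power = radiated power, P = εσA T⁴.
Radiating area A = 6L² = 8.354 m².
T⁴ = P/(εσA) = 1310/(0.47·5.67×10⁻⁸·8.354) = 5.884×10⁹ K⁴.
T = (5.884×10⁹)^(1/4).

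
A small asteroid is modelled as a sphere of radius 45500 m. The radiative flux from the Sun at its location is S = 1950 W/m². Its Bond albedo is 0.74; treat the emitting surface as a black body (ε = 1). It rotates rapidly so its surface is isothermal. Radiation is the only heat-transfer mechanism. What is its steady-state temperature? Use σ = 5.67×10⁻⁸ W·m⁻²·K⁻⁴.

T ≈ 217 K

At equilibrium, absorbed power = emitted power.
Absorbing cross-section = πr² = 6.504×10⁹ m²; emitting surface = 4πr² = 2.602×10¹⁰ m² (ratio 4).
(1−a)S·A_cross = εσ·A_surf·T⁴  ⇒  T⁴ = (1−a)S/(4σ).
T⁴ = 0.260·1950/(4·5.67×10⁻⁸) = 2.235×10⁹ K⁴.
T = (2.235×10⁹)^(1/4).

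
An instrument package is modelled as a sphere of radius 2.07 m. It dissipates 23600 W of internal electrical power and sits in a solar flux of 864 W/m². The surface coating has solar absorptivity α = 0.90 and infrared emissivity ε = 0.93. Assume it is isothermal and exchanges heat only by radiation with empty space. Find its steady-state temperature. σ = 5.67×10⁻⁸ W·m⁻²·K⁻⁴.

T ≈ 331 K

At steady state, absorbed solar power + internal power = radiated power.
Absorbed: α·S·A_cross = 0.90·864·13.46 = 10470 W (cross-section πr²).
Total input = 10470 + 23600 = 34070 W.
Radiated: εσ·A_surf·T⁴ with A_surf = 4πr² = 53.85 m².
T⁴ = 34070/(0.93·5.67×10⁻⁸·53.85) = 1.200×10¹⁰ K⁴.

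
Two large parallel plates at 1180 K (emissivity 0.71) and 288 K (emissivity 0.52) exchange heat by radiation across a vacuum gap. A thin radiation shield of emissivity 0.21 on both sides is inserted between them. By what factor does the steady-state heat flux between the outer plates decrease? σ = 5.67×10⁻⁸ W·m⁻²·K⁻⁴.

Without shield: q₀ = σΔ(T⁴)/(1/ε₁+1/ε₂−1) with denominator 2.332.
With shield the two gaps are in series; the resistances add: (1/ε₁+1/ε_s−1)+(1/ε_s+1/ε₂−1) = 5.170+5.685 = 10.86.
Heat-flux ratio q₀/q = 10.86/2.332.

factor ≈ 4.66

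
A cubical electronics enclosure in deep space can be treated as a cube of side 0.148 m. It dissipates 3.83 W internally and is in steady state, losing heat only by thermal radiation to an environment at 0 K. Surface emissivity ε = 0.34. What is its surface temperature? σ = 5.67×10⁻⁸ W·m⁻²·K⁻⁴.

T ≈ 197 K

Steady state: internal power = radiated power, P = εσA T⁴.
Radiating area A = 6L² = 0.1314 m².
T⁴ = P/(εσA) = 3.83/(0.34·5.67×10⁻⁸·0.1314) = 1.512×10⁹ K⁴.
T = (1.512×10⁹)^(1/4).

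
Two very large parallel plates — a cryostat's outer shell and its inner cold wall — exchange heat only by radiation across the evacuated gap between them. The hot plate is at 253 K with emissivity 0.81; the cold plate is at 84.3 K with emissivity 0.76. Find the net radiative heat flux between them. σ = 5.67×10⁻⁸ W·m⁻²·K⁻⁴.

q ≈ 148 W/m²

For two infinite grey parallel plates, q = σ(T₁⁴ − T₂⁴)/(1/ε₁ + 1/ε₂ − 1).
T₁⁴ − T₂⁴ = 4.097×10⁹ − 5.050×10⁷ = 4.047×10⁹ K⁴.
1/ε₁ + 1/ε₂ − 1 = 1.235 + 1.316 − 1 = 1.550.
q = 5.67×10⁻⁸ × 4.047×10⁹ / 1.550.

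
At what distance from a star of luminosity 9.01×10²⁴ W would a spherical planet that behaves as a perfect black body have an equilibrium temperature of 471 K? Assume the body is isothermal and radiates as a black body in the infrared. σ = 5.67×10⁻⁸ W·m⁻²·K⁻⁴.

For an isothermal black-emitting sphere, (1−a)S·πr² = σ·4πr²·T⁴ ⇒ S = 4σT⁴/(1−a).
S = 4·5.67×10⁻⁸·(471)⁴/1.00 = 11160 W/m².
Flux falls as S = L/(4πd²), so d = √(L/(4πS)) = √(9.01×10²⁴/(4π·11160)).

d ≈ 8.01×10⁹ m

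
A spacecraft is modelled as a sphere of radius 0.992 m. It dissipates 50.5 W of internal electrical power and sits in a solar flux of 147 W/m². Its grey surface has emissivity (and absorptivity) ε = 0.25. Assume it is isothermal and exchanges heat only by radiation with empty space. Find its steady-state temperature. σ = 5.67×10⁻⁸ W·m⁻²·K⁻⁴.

T ≈ 175 K

At steady state, absorbed solar power + internal power = radiated power.
Absorbed: α·S·A_cross = 0.25·147·3.092 = 113.6 W (cross-section πr²).
Total input = 113.6 + 50.5 = 164.1 W.
Radiated: εσ·A_surf·T⁴ with A_surf = 4πr² = 12.37 m².
T⁴ = 164.1/(0.25·5.67×10⁻⁸·12.37) = 9.362×10⁸ K⁴.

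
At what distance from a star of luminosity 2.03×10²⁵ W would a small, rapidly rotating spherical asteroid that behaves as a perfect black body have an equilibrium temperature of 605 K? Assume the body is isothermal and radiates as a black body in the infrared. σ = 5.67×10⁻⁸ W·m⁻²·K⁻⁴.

For an isothermal black-emitting sphere, (1−a)S·πr² = σ·4πr²·T⁴ ⇒ S = 4σT⁴/(1−a).
S = 4·5.67×10⁻⁸·(605)⁴/1.00 = 30390 W/m².
Flux falls as S = L/(4πd²), so d = √(L/(4πS)) = √(2.03×10²⁵/(4π·30390)).

d ≈ 7.29×10⁹ m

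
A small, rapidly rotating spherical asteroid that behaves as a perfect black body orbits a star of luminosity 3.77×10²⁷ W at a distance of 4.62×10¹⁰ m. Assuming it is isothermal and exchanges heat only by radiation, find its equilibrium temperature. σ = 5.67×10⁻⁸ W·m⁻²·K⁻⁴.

First find the stellar flux at distance d: S = L/(4πd²) = 3.77×10²⁷/(4π·(4.62×10¹⁰)²) = 1.406×10⁵ W/m².
For an isothermal sphere, absorbed (1−a)S·πr² = emitted σ·4πr²·T⁴, so T⁴ = (1−a)S/(4σ).
T⁴ = 1.00·1.406×10⁵/(4·5.67×10⁻⁸) = 6.197×10¹¹ K⁴.

T ≈ 887 K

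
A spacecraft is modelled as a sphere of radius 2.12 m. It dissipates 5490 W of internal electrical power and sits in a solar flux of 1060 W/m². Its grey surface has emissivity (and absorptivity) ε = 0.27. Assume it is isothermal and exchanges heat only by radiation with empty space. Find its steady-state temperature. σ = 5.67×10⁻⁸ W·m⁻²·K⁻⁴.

At steady state, absorbed solar power + internal power = radiated power.
Absorbed: α·S·A_cross = 0.27·1060·14.12 = 4041 W (cross-section πr²).
Total input = 4041 + 5490 = 9531 W.
Radiated: εσ·A_surf·T⁴ with A_surf = 4πr² = 56.48 m².
T⁴ = 9531/(0.27·5.67×10⁻⁸·56.48) = 1.102×10¹⁰ K⁴.

T ≈ 324 K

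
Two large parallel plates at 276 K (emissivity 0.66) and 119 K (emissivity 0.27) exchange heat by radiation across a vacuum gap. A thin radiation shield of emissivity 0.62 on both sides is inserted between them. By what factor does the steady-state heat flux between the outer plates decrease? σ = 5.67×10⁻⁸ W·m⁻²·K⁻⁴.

factor ≈ 1.53

Without shield: q₀ = σΔ(T⁴)/(1/ε₁+1/ε₂−1) with denominator 4.219.
With shield the two gaps are in series; the resistances add: (1/ε₁+1/ε_s−1)+(1/ε_s+1/ε₂−1) = 2.128+4.317 = 6.445.
Heat-flux ratio q₀/q = 6.445/4.219.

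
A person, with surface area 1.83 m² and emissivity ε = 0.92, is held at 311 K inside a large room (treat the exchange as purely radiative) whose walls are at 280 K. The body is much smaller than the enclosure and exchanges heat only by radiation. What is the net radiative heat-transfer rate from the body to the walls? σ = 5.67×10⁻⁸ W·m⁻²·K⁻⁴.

For a small grey body in a large enclosure: P_net = εσA(T_body⁴ − T_wall⁴).
A = 1.83 m²; T_body⁴ − T_wall⁴ = 9.355×10⁹ − 6.147×10⁹ = 3.208×10⁹ K⁴.
|P_net| = 0.92·5.67×10⁻⁸·1.830·3.208×10⁹.

P_net ≈ 306 W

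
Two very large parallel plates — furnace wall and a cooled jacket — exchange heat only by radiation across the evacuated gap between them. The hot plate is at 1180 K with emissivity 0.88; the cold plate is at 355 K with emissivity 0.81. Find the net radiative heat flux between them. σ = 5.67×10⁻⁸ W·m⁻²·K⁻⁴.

For two infinite grey parallel plates, q = σ(T₁⁴ − T₂⁴)/(1/ε₁ + 1/ε₂ − 1).
T₁⁴ − T₂⁴ = 1.939×10¹² − 1.588×10¹⁰ = 1.923×10¹² K⁴.
1/ε₁ + 1/ε₂ − 1 = 1.136 + 1.235 − 1 = 1.371.
q = 5.67×10⁻⁸ × 1.923×10¹² / 1.371.

q ≈ 79500 W/m²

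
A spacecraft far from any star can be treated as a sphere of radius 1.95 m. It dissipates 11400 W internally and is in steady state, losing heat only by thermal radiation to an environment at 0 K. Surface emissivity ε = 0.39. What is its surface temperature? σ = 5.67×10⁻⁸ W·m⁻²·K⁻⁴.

Steady state: internal power = radiated power, P = εσA T⁴.
Radiating area A = 4πr² = 47.78 m².
T⁴ = P/(εσA) = 11400/(0.39·5.67×10⁻⁸·47.78) = 1.079×10¹⁰ K⁴.
T = (1.079×10¹⁰)^(1/4).

T ≈ 322 K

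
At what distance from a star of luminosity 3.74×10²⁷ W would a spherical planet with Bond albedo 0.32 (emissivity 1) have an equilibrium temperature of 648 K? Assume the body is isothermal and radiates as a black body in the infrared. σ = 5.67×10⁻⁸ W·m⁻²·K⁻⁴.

d ≈ 7.11×10¹⁰ m

For an isothermal black-emitting sphere, (1−a)S·πr² = σ·4πr²·T⁴ ⇒ S = 4σT⁴/(1−a).
S = 4·5.67×10⁻⁸·(648)⁴/0.680 = 58810 W/m².
Flux falls as S = L/(4πd²), so d = √(L/(4πS)) = √(3.74×10²⁷/(4π·58810)).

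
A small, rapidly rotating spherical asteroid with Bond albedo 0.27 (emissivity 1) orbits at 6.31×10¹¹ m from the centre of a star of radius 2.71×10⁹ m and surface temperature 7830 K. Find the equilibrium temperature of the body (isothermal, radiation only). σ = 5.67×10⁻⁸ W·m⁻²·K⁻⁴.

The star's surface emits σT_*⁴; at distance d the flux is S = σT_*⁴(R_*/d)².
S = 5.67×10⁻⁸·(7830)⁴·(2.71×10⁹/6.31×10¹¹)² = 3931 W/m².
For an isothermal sphere T⁴ = (1−a)S/(4σ) = 1.265×10¹⁰ K⁴.

T ≈ 335 K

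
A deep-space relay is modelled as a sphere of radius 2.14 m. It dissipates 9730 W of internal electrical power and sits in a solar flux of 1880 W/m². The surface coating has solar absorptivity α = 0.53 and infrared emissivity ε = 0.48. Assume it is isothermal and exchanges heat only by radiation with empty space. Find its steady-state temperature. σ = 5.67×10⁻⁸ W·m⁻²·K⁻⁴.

At steady state, absorbed solar power + internal power = radiated power.
Absorbed: α·S·A_cross = 0.53·1880·14.39 = 14340 W (cross-section πr²).
Total input = 14340 + 9730 = 24070 W.
Radiated: εσ·A_surf·T⁴ with A_surf = 4πr² = 57.55 m².
T⁴ = 24070/(0.48·5.67×10⁻⁸·57.55) = 1.536×10¹⁰ K⁴.

T ≈ 352 K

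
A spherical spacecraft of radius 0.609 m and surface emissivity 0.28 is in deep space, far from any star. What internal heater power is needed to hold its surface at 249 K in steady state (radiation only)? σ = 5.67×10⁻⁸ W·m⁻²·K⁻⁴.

P ≈ 284 W

P = εσ·4πr²·T⁴.
4πr² = 4.661 m²; T⁴ = 3.844×10⁹ K⁴.
P = 0.28·5.67×10⁻⁸·4.661·3.844×10⁹.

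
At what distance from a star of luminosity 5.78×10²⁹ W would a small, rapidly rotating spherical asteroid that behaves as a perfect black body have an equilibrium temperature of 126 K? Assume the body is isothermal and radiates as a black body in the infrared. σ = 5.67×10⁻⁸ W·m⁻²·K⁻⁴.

d ≈ 2.84×10¹³ m

For an isothermal black-emitting sphere, (1−a)S·πr² = σ·4πr²·T⁴ ⇒ S = 4σT⁴/(1−a).
S = 4·5.67×10⁻⁸·(126)⁴/1.00 = 57.16 W/m².
Flux falls as S = L/(4πd²), so d = √(L/(4πS)) = √(5.78×10²⁹/(4π·57.16)).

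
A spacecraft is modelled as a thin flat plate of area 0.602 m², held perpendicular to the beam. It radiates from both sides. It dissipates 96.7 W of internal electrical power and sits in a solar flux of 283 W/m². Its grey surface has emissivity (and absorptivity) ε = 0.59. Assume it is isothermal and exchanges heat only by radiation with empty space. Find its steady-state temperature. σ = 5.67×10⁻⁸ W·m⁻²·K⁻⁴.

At steady state, absorbed solar power + internal power = radiated power.
Absorbed: α·S·A_cross = 0.59·283·0.6020 = 100.5 W (cross-section A).
Total input = 100.5 + 96.7 = 197.2 W.
Radiated: εσ·A_surf·T⁴ with A_surf = 2A = 1.204 m².
T⁴ = 197.2/(0.59·5.67×10⁻⁸·1.204) = 4.896×10⁹ K⁴.

T ≈ 265 K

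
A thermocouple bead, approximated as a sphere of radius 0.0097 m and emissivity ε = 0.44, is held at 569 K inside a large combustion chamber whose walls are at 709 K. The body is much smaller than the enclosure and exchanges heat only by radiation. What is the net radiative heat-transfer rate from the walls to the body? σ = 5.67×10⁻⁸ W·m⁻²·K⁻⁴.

P_net ≈ 4.36 W

For a small grey body in a large enclosure: P_net = εσA(T_body⁴ − T_wall⁴).
A = 4πr² = 0.001182 m²; T_body⁴ − T_wall⁴ = 1.048×10¹¹ − 2.527×10¹¹ = -1.479×10¹¹ K⁴.
|P_net| = 0.44·5.67×10⁻⁸·0.001182·1.479×10¹¹.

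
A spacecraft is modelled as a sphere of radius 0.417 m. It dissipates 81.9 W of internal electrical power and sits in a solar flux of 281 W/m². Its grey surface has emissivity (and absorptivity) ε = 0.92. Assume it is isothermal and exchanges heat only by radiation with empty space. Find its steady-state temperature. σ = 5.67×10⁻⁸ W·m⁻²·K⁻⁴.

At steady state, absorbed solar power + internal power = radiated power.
Absorbed: α·S·A_cross = 0.92·281·0.5463 = 141.2 W (cross-section πr²).
Total input = 141.2 + 81.9 = 223.1 W.
Radiated: εσ·A_surf·T⁴ with A_surf = 4πr² = 2.185 m².
T⁴ = 223.1/(0.92·5.67×10⁻⁸·2.185) = 1.957×10⁹ K⁴.

T ≈ 210 K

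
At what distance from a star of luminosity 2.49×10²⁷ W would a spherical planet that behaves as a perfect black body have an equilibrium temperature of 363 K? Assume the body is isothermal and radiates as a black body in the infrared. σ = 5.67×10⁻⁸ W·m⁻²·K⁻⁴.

For an isothermal black-emitting sphere, (1−a)S·πr² = σ·4πr²·T⁴ ⇒ S = 4σT⁴/(1−a).
S = 4·5.67×10⁻⁸·(363)⁴/1.00 = 3938 W/m².
Flux falls as S = L/(4πd²), so d = √(L/(4πS)) = √(2.49×10²⁷/(4π·3938)).

d ≈ 2.24×10¹¹ m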